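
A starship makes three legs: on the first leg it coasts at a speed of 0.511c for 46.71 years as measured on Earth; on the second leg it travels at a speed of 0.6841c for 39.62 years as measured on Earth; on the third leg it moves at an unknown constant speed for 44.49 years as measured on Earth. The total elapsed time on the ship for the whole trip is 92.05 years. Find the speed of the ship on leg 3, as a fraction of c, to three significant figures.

β = 0.856

Leg 1: γ = 1/√(1 − 0.511²) = 1/√0.7389 = 1.163; τ_1 = 46.71/1.163 = 40.15 years.
Leg 2: γ = 1/√(1 − 0.6841²) = 1/√0.5320 = 1.371; τ_2 = 39.62/1.371 = 28.90 years.
Leg 3: speed unknown; τ_3 = 44.49/γ_3.
Total proper time: 40.15 + 28.90 + τ_3 = 92.05, so τ_3 = 92.05 − 69.05 = 23.00 years.
γ_3 = 44.49/23.00 = 1.934; β = √(1 − 1/γ²) = √0.7327.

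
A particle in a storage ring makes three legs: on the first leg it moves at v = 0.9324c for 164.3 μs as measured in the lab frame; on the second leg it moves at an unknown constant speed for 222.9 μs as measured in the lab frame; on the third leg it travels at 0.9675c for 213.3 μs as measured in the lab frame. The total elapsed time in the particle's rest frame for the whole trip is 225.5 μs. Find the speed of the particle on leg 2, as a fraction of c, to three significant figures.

β = 0.864

Leg 1: γ = 1/√(1 − 0.9324²) = 1/√0.1306 = 2.767; τ_1 = 164.3/2.767 = 59.38 μs.
Leg 2: speed unknown; τ_2 = 222.9/γ_2.
Leg 3: γ = 1/√(1 − 0.9675²) = 1/√0.06394 = 3.955; τ_3 = 213.3/3.955 = 53.94 μs.
Total proper time: 59.38 + τ_2 + 53.94 = 225.5, so τ_2 = 225.5 − 113.3 = 112.2 μs.
γ_2 = 222.9/112.2 = 1.987; β = √(1 − 1/γ²) = √0.7467.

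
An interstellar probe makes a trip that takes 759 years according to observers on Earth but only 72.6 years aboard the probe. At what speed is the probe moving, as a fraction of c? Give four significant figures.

The proper time is measured aboard the probe (both events occur at the probe's location); Δt is measured on Earth. γ = Δt/τ = 759/72.6 = 10.45.
β = √(1 − 1/γ²) = √(1 − 0.009149) = √0.9909

v = 0.9954c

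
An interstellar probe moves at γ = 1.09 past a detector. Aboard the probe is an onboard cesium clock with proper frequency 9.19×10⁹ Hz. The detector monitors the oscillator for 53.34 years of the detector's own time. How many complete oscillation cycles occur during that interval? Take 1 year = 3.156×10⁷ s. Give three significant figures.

N = 1.42×10¹⁹

γ = 1.09
During 53.34 years of lab time, the oscillator's proper time advances by τ = Δt/γ = 53.34/1.090 = 48.94 years = 1.544×10⁹ s.
N = f × τ = 9.19×10⁹ × 1.544×10⁹ = 1.419×10¹⁹.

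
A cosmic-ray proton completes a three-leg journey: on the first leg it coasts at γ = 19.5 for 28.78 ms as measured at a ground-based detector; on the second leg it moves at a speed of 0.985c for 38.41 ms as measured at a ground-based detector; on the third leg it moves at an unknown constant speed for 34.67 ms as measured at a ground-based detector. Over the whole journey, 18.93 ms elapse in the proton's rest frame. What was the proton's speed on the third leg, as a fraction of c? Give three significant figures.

Leg 1: γ = 19.5; τ_1 = 28.78/19.50 = 1.476 ms.
Leg 2: γ = 1/√(1 − 0.985²) = 1/√0.02977 = 5.795; τ_2 = 38.41/5.795 = 6.628 ms.
Leg 3: speed unknown; τ_3 = 34.67/γ_3.
Total proper time: 1.476 + 6.628 + τ_3 = 18.93, so τ_3 = 18.93 − 8.104 = 10.83 ms.
γ_3 = 34.67/10.83 = 3.202; β = √(1 − 1/γ²) = √0.9025.

β = 0.950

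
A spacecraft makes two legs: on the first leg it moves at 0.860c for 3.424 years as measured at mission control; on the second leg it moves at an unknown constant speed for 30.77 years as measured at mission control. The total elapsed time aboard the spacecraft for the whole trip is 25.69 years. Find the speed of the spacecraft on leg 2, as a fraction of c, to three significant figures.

β = 0.628

Leg 1: γ = 1/√(1 − 0.860²) = 1/√0.2604 = 1.960; τ_1 = 3.424/1.960 = 1.747 years.
Leg 2: speed unknown; τ_2 = 30.77/γ_2.
Total proper time: 1.747 + τ_2 = 25.69, so τ_2 = 25.69 − 1.747 = 23.94 years.
γ_2 = 30.77/23.94 = 1.285; β = √(1 − 1/γ²) = √0.3945.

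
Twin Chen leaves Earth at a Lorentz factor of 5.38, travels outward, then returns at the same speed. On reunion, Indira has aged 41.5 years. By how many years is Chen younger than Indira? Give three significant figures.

γ = 5.38
Chen's elapsed proper time: τ = 41.5/5.380 = 7.714 years.
Age gap = Δt − τ = 41.5 − 7.714 years.

Δt − τ = 33.8 years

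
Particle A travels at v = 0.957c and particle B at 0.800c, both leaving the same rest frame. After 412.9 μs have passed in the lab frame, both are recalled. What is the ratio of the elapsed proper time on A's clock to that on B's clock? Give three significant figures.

τ_A/τ_B = 0.483

A: γ = 1/√(1 − 0.957²) = 1/√0.08415 = 3.447. B: γ = 1/√(1 − 0.800²) = 5/3 ≈ 1.667.
τ_A/τ_B = γ_B/γ_A = 1.667/3.447 = 0.4835, so τ_A/τ_B = 0.4835.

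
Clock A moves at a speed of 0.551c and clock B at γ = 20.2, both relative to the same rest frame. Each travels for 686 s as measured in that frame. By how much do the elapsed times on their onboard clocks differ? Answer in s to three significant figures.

A: γ = 1/√(1 − 0.551²) = 1/√0.6964 = 1.198; τ_A = 686/1.198 = 572.5 s.
B: γ = 20.2; τ_B = 686/20.20 = 33.96 s.

|τ_A − τ_B| = 539 s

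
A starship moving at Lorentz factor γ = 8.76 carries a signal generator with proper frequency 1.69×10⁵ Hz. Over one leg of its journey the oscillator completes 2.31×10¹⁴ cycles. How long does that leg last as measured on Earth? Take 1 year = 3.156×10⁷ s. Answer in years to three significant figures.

Δt = 379 years

γ = 8.76
Proper time for N cycles: τ = N/f = 2.31×10¹⁴/(1.69×10⁵) = 1.367×10⁹ s = 43.31 years.
Lab-frame duration Δt = γτ = 8.760 × 43.31 = 379.4 years.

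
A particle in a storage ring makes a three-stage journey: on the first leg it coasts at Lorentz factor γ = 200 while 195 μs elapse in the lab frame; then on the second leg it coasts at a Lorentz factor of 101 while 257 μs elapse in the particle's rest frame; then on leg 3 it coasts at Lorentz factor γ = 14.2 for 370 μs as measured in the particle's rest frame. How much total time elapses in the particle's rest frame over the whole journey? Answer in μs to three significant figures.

Leg 1: γ = 200; τ_1 = 195/200.0 = 0.9750 μs.
Leg 2: 257 μs is already measured in the particle's rest frame.
Leg 3: 370 μs is already measured in the particle's rest frame.
Total: 0.9750 + 257.0 + 370.0 μs.

τ = 628 μs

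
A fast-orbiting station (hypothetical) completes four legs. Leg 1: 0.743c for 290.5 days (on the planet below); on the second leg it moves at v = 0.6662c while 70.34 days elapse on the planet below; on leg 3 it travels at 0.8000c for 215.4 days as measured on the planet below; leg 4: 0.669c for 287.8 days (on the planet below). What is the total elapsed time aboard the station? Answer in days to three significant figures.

τ = 590 days

Leg 1: γ = 1/√(1 − 0.743²) = 1/√0.4480 = 1.494; τ_1 = 290.5/1.494 = 194.4 days.
Leg 2: γ = 1/√(1 − 0.6662²) = 1/√0.5562 = 1.341; τ_2 = 70.34/1.341 = 52.46 days.
Leg 3: γ = 1/√(1 − 0.8000²) = 1/√0.3600 = 1.667; τ_3 = 215.4/1.667 = 129.2 days.
Leg 4: γ = 1/√(1 − 0.669²) = 1/√0.5524 = 1.345; τ_4 = 287.8/1.345 = 213.9 days.
Total: 194.4 + 52.46 + 129.2 + 213.9 days.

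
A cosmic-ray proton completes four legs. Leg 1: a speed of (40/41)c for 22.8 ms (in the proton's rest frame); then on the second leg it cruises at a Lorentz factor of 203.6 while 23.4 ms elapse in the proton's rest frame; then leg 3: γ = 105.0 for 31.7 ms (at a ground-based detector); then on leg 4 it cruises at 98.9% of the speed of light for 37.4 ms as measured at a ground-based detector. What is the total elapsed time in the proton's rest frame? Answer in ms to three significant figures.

Leg 1: 22.8 ms is already measured in the proton's rest frame.
Leg 2: 23.4 ms is already measured in the proton's rest frame.
Leg 3: γ = 105.0; τ_3 = 31.7/105.0 = 0.3019 ms.
Leg 4: β = 0.989; γ = 1/√(1 − 0.989²) = 1/√0.02188 = 6.761; τ_4 = 37.4/6.761 = 5.532 ms.
Total: 22.80 + 23.40 + 0.3019 + 5.532 ms.

τ = 52.0 ms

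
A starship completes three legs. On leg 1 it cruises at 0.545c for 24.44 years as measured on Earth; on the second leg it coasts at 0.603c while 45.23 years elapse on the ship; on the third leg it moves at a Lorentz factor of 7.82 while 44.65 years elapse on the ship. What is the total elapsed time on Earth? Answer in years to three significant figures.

Leg 1: 24.44 years is already measured on Earth.
Leg 2: γ = 1/√(1 − 0.603²) = 1/√0.6364 = 1.254; Δt_2 = 1.254 × 45.23 = 56.70 years.
Leg 3: γ = 7.82; Δt_3 = 7.820 × 44.65 = 349.2 years.
Total: 24.44 + 56.70 + 349.2 years.

Δt = 430 years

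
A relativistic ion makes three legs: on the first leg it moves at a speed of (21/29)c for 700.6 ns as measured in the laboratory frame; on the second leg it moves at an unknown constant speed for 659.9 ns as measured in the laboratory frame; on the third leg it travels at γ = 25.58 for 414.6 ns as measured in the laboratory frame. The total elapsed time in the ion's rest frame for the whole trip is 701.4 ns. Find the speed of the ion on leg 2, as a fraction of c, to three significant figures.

Leg 1: γ = 1/√(1 − (21/29)²) = 29/20 = 1.450; τ_1 = 700.6/1.450 = 483.2 ns.
Leg 2: speed unknown; τ_2 = 659.9/γ_2.
Leg 3: γ = 25.58; τ_3 = 414.6/25.58 = 16.21 ns.
Total proper time: 483.2 + τ_2 + 16.21 = 701.4, so τ_2 = 701.4 − 499.4 = 202.0 ns.
γ_2 = 659.9/202.0 = 3.267; β = √(1 − 1/γ²) = √0.9063.

β = 0.952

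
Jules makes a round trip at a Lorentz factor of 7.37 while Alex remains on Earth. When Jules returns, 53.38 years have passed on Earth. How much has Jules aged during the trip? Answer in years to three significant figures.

γ = 7.37
Jules's clock measures proper time along the trip: τ = Δt/γ = 53.38/7.370 years.

τ = 7.24 years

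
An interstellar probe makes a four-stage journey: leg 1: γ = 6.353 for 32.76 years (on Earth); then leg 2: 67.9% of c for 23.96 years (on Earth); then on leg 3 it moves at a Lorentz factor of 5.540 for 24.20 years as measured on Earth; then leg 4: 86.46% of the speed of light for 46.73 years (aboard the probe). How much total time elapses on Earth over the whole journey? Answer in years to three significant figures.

Leg 1: 32.76 years is already measured on Earth.
Leg 2: 23.96 years is already measured on Earth.
Leg 3: 24.20 years is already measured on Earth.
Leg 4: β = 0.8646; γ = 1/√(1 − 0.8646²) = 1/√0.2525 = 1.990; Δt_4 = 1.990 × 46.73 = 93.00 years.
Total: 32.76 + 23.96 + 24.20 + 93.00 years.

Δt = 174 years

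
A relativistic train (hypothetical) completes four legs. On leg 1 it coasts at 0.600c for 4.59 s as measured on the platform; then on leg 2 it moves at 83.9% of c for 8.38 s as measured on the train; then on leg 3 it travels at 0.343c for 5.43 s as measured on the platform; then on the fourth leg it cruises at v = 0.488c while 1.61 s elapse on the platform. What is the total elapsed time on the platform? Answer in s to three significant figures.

Leg 1: 4.59 s is already measured on the platform.
Leg 2: β = 0.839; γ = 1/√(1 − 0.839²) = 1/√0.2961 = 1.838; Δt_2 = 1.838 × 8.38 = 15.40 s.
Leg 3: 5.43 s is already measured on the platform.
Leg 4: 1.61 s is already measured on the platform.
Total: 4.590 + 15.40 + 5.430 + 1.610 s.

Δt = 27.0 s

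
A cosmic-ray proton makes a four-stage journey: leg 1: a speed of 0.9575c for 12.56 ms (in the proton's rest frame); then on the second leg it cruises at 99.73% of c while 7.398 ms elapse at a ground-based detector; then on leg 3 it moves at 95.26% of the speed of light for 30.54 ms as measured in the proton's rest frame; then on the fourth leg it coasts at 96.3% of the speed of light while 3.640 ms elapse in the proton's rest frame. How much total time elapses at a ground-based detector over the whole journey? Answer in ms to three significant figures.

Leg 1: γ = 1/√(1 − 0.9575²) = 1/√0.08319 = 3.467; Δt_1 = 3.467 × 12.56 = 43.55 ms.
Leg 2: 7.398 ms is already measured at a ground-based detector.
Leg 3: β = 0.9526; γ = 1/√(1 − 0.9526²) = 1/√0.09255 = 3.287; Δt_3 = 3.287 × 30.54 = 100.4 ms.
Leg 4: β = 0.963; γ = 1/√(1 − 0.963²) = 1/√0.07263 = 3.711; Δt_4 = 3.711 × 3.640 = 13.51 ms.
Total: 43.55 + 7.398 + 100.4 + 13.51 ms.

Δt = 165 ms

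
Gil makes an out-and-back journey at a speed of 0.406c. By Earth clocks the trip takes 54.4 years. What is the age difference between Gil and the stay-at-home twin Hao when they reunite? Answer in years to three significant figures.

γ = 1/√(1 − 0.406²) = 1/√0.8352 = 1.094
Gil's elapsed proper time: τ = 54.4/1.094 = 49.71 years.
Age gap = Δt − τ = 54.4 − 49.71 years.

Δt − τ = 4.69 years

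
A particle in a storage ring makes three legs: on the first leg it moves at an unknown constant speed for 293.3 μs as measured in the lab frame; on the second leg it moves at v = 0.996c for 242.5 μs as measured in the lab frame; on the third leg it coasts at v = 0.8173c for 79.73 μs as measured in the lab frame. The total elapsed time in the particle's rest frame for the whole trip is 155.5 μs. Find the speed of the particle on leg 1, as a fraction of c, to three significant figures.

β = 0.954

Leg 1: speed unknown; τ_1 = 293.3/γ_1.
Leg 2: γ = 1/√(1 − 0.996²) = 1/√0.007984 = 11.19; τ_2 = 242.5/11.19 = 21.67 μs.
Leg 3: γ = 1/√(1 − 0.8173²) = 1/√0.3320 = 1.735; τ_3 = 79.73/1.735 = 45.94 μs.
Total proper time: τ_1 + 21.67 + 45.94 = 155.5, so τ_1 = 155.5 − 67.61 = 87.89 μs.
γ_1 = 293.3/87.89 = 3.337; β = √(1 − 1/γ²) = √0.9102.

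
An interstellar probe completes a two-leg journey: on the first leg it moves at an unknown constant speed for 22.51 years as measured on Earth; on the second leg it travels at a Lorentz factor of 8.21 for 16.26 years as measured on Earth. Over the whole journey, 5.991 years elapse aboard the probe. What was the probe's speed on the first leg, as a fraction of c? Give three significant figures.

Leg 1: speed unknown; τ_1 = 22.51/γ_1.
Leg 2: γ = 8.21; τ_2 = 16.26/8.210 = 1.981 years.
Total proper time: τ_1 + 1.981 = 5.991, so τ_1 = 5.991 − 1.981 = 4.010 years.
γ_1 = 22.51/4.010 = 5.613; β = √(1 − 1/γ²) = √0.9683.

β = 0.984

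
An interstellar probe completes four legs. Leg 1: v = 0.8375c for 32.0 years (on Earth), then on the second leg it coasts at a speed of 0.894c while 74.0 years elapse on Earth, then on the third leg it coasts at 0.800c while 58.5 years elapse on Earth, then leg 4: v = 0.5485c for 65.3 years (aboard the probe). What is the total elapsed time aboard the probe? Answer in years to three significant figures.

Leg 1: γ = 1/√(1 − 0.8375²) = 1/√0.2986 = 1.830; τ_1 = 32.0/1.830 = 17.49 years.
Leg 2: γ = 1/√(1 − 0.894²) = 1/√0.2008 = 2.232; τ_2 = 74.0/2.232 = 33.16 years.
Leg 3: γ = 1/√(1 − 0.800²) = 5/3 ≈ 1.667; τ_3 = 58.5/1.667 = 35.10 years.
Leg 4: 65.3 years is already measured aboard the probe.
Total: 17.49 + 33.16 + 35.10 + 65.30 years.

τ = 151 years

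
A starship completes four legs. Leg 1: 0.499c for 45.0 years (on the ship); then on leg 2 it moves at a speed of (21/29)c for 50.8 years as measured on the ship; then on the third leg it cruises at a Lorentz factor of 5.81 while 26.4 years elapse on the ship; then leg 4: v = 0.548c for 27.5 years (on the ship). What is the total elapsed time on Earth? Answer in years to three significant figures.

Leg 1: γ = 1/√(1 − 0.499²) = 1/√0.7510 = 1.154; Δt_1 = 1.154 × 45.0 = 51.93 years.
Leg 2: γ = 1/√(1 − (21/29)²) = 29/20 = 1.450; Δt_2 = 1.450 × 50.8 = 73.66 years.
Leg 3: γ = 5.81; Δt_3 = 5.810 × 26.4 = 153.4 years.
Leg 4: γ = 1/√(1 − 0.548²) = 1/√0.6997 = 1.195; Δt_4 = 1.195 × 27.5 = 32.88 years.
Total: 51.93 + 73.66 + 153.4 + 32.88 years.

Δt = 312 years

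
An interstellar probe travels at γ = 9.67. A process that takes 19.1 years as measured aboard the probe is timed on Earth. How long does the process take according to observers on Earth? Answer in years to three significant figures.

γ = 9.67
The interval measured aboard the probe is the proper time (both events occur at the same place in that frame); the lab-frame interval is Δt = γτ = 9.670 × 19.1 years.

Δt = 185 years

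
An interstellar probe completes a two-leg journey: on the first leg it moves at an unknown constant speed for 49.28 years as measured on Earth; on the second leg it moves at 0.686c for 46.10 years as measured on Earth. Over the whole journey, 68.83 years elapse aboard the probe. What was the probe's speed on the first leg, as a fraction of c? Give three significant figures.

β = 0.698

Leg 1: speed unknown; τ_1 = 49.28/γ_1.
Leg 2: γ = 1/√(1 − 0.686²) = 1/√0.5294 = 1.374; τ_2 = 46.10/1.374 = 33.54 years.
Total proper time: τ_1 + 33.54 = 68.83, so τ_1 = 68.83 − 33.54 = 35.29 years.
γ_1 = 49.28/35.29 = 1.397; β = √(1 − 1/γ²) = √0.4873.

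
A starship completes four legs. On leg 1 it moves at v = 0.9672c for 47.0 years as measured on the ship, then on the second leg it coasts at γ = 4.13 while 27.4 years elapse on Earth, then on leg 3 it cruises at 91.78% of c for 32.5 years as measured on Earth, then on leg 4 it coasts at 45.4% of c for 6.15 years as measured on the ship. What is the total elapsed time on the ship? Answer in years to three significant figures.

Leg 1: 47.0 years is already measured on the ship.
Leg 2: γ = 4.13; τ_2 = 27.4/4.130 = 6.634 years.
Leg 3: β = 0.9178; γ = 1/√(1 − 0.9178²) = 1/√0.1576 = 2.519; τ_3 = 32.5/2.519 = 12.90 years.
Leg 4: 6.15 years is already measured on the ship.
Total: 47.00 + 6.634 + 12.90 + 6.150 years.

τ = 72.7 years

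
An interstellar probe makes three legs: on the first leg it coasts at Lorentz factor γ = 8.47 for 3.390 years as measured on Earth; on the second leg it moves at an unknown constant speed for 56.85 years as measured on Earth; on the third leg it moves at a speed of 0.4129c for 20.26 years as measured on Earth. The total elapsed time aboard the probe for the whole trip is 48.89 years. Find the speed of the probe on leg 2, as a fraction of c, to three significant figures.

β = 0.849

Leg 1: γ = 8.47; τ_1 = 3.390/8.470 = 0.4002 years.
Leg 2: speed unknown; τ_2 = 56.85/γ_2.
Leg 3: γ = 1/√(1 − 0.4129²) = 1/√0.8295 = 1.098; τ_3 = 20.26/1.098 = 18.45 years.
Total proper time: 0.4002 + τ_2 + 18.45 = 48.89, so τ_2 = 48.89 − 18.85 = 30.04 years.
γ_2 = 56.85/30.04 = 1.893; β = √(1 − 1/γ²) = √0.7208.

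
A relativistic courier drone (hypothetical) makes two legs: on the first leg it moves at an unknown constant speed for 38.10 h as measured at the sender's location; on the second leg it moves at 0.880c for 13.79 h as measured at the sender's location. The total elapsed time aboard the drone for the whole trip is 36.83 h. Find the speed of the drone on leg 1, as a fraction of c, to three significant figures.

β = 0.607

Leg 1: speed unknown; τ_1 = 38.10/γ_1.
Leg 2: γ = 1/√(1 − 0.880²) = 1/√0.2256 = 2.105; τ_2 = 13.79/2.105 = 6.550 h.
Total proper time: τ_1 + 6.550 = 36.83, so τ_1 = 36.83 − 6.550 = 30.28 h.
γ_1 = 38.10/30.28 = 1.258; β = √(1 − 1/γ²) = √0.3684.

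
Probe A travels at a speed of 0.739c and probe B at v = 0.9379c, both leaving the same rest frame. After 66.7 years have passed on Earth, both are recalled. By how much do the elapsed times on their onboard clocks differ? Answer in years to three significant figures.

|τ_A − τ_B| = 21.8 years

A: γ = 1/√(1 − 0.739²) = 1/√0.4539 = 1.484; τ_A = 66.7/1.484 = 44.94 years.
B: γ = 1/√(1 − 0.9379²) = 1/√0.1203 = 2.883; τ_B = 66.7/2.883 = 23.14 years.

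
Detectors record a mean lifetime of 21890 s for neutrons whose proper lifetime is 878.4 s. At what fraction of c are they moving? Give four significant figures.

v = 0.9992c

γ = Δt/τ₀ = 21890/878.4 = 24.92
β = √(1 − 1/γ²) = √(1 − 0.001610) = √0.9984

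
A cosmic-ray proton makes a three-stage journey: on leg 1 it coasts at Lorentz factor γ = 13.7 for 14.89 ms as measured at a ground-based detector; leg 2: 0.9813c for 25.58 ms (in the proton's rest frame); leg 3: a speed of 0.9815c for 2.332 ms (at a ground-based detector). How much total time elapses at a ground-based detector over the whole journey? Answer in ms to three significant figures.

Leg 1: 14.89 ms is already measured at a ground-based detector.
Leg 2: γ = 1/√(1 − 0.9813²) = 1/√0.03705 = 5.195; Δt_2 = 5.195 × 25.58 = 132.9 ms.
Leg 3: 2.332 ms is already measured at a ground-based detector.
Total: 14.89 + 132.9 + 2.332 ms.

Δt = 150 ms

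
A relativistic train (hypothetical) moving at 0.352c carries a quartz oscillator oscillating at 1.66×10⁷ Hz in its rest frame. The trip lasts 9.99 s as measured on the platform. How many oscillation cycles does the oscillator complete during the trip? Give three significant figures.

γ = 1/√(1 − 0.352²) = 1/√0.8761 = 1.068
The oscillator's own cycle count is N = f × τ where τ is the proper time on the train. τ = Δt/γ = 9.99/1.068 = 9.351 s = 9.351×10⁰ s.
N = 1.66×10⁷ × 9.351×10⁰ = 1.552×10⁸.

N = 1.55×10⁸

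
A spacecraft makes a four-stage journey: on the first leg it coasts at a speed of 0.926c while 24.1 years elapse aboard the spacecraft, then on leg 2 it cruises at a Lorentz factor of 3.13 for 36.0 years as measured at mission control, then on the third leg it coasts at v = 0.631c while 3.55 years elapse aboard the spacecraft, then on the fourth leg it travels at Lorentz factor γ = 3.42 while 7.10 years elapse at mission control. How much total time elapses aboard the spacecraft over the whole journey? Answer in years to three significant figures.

Leg 1: 24.1 years is already measured aboard the spacecraft.
Leg 2: γ = 3.13; τ_2 = 36.0/3.130 = 11.50 years.
Leg 3: 3.55 years is already measured aboard the spacecraft.
Leg 4: γ = 3.42; τ_4 = 7.10/3.420 = 2.076 years.
Total: 24.10 + 11.50 + 3.550 + 2.076 years.

τ = 41.2 years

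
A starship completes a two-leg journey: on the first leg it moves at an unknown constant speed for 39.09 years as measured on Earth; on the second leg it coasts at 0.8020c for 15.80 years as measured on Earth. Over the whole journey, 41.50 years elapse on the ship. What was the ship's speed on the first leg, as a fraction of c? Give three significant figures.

Leg 1: speed unknown; τ_1 = 39.09/γ_1.
Leg 2: γ = 1/√(1 − 0.8020²) = 1/√0.3568 = 1.674; τ_2 = 15.80/1.674 = 9.438 years.
Total proper time: τ_1 + 9.438 = 41.50, so τ_1 = 41.50 − 9.438 = 32.06 years.
γ_1 = 39.09/32.06 = 1.219; β = √(1 − 1/γ²) = √0.3272.

β = 0.572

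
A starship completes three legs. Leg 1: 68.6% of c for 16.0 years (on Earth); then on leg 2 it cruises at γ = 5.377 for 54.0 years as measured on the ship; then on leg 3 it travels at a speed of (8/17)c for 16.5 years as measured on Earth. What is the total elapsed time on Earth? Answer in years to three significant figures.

Leg 1: 16.0 years is already measured on Earth.
Leg 2: γ = 5.377; Δt_2 = 5.377 × 54.0 = 290.4 years.
Leg 3: 16.5 years is already measured on Earth.
Total: 16.00 + 290.4 + 16.50 years.

Δt = 323 years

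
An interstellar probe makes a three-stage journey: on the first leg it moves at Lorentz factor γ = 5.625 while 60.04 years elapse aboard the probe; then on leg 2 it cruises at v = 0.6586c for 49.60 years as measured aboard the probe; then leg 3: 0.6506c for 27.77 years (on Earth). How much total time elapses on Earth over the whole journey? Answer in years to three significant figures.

Δt = 431 years

Leg 1: γ = 5.625; Δt_1 = 5.625 × 60.04 = 337.7 years.
Leg 2: γ = 1/√(1 − 0.6586²) = 1/√0.5662 = 1.329; Δt_2 = 1.329 × 49.60 = 65.91 years.
Leg 3: 27.77 years is already measured on Earth.
Total: 337.7 + 65.91 + 27.77 years.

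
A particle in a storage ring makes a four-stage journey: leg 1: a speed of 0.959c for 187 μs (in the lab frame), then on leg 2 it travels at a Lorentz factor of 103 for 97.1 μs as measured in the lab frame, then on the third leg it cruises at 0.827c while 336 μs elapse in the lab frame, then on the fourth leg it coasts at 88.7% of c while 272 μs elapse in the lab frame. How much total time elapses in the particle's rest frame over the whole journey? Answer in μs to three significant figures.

τ = 368 μs

Leg 1: γ = 1/√(1 − 0.959²) = 1/√0.08032 = 3.529; τ_1 = 187/3.529 = 53.00 μs.
Leg 2: γ = 103; τ_2 = 97.1/103.0 = 0.9427 μs.
Leg 3: γ = 1/√(1 − 0.827²) = 1/√0.3161 = 1.779; τ_3 = 336/1.779 = 188.9 μs.
Leg 4: β = 0.887; γ = 1/√(1 − 0.887²) = 1/√0.2132 = 2.166; τ_4 = 272/2.166 = 125.6 μs.
Total: 53.00 + 0.9427 + 188.9 + 125.6 μs.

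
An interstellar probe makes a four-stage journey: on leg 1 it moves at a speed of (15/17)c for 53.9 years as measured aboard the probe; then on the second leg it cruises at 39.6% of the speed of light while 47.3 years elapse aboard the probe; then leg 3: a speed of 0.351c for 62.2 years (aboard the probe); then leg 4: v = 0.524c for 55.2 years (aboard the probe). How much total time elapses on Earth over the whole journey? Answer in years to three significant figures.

Δt = 297 years

Leg 1: γ = 1/√(1 − (15/17)²) = 17/8 = 2.125; Δt_1 = 2.125 × 53.9 = 114.5 years.
Leg 2: β = 0.396; γ = 1/√(1 − 0.396²) = 1/√0.8432 = 1.089; Δt_2 = 1.089 × 47.3 = 51.51 years.
Leg 3: γ = 1/√(1 − 0.351²) = 1/√0.8768 = 1.068; Δt_3 = 1.068 × 62.2 = 66.43 years.
Leg 4: γ = 1/√(1 − 0.524²) = 1/√0.7254 = 1.174; Δt_4 = 1.174 × 55.2 = 64.81 years.
Total: 114.5 + 51.51 + 66.43 + 64.81 years.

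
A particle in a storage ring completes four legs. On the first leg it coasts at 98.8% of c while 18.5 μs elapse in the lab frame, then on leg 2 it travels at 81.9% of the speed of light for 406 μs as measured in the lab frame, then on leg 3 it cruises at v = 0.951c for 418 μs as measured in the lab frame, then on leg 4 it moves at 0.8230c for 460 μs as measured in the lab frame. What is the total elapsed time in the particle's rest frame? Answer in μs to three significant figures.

τ = 626 μs

Leg 1: β = 0.988; γ = 1/√(1 − 0.988²) = 1/√0.02386 = 6.474; τ_1 = 18.5/6.474 = 2.857 μs.
Leg 2: β = 0.819; γ = 1/√(1 − 0.819²) = 1/√0.3292 = 1.743; τ_2 = 406/1.743 = 233.0 μs.
Leg 3: γ = 1/√(1 − 0.951²) = 1/√0.09560 = 3.234; τ_3 = 418/3.234 = 129.2 μs.
Leg 4: γ = 1/√(1 − 0.8230²) = 1/√0.3227 = 1.760; τ_4 = 460/1.760 = 261.3 μs.
Total: 2.857 + 233.0 + 129.2 + 261.3 μs.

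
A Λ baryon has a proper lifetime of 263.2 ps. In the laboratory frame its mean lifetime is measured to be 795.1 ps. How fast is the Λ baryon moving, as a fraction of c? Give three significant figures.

β = 0.944

γ = Δt/τ₀ = 795.1/263.2 = 3.021
β = √(1 − 1/γ²) = √(1 − 0.1096) = √0.8904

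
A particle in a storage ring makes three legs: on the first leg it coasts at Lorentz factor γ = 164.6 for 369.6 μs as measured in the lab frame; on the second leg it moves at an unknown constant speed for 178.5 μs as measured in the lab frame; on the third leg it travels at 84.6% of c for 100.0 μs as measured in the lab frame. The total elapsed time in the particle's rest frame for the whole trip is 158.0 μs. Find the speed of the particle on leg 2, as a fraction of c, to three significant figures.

Leg 1: γ = 164.6; τ_1 = 369.6/164.6 = 2.245 μs.
Leg 2: speed unknown; τ_2 = 178.5/γ_2.
Leg 3: β = 0.846; γ = 1/√(1 − 0.846²) = 1/√0.2843 = 1.876; τ_3 = 100.0/1.876 = 53.32 μs.
Total proper time: 2.245 + τ_2 + 53.32 = 158.0, so τ_2 = 158.0 − 55.56 = 102.4 μs.
γ_2 = 178.5/102.4 = 1.743; β = √(1 − 1/γ²) = √0.6707.

β = 0.819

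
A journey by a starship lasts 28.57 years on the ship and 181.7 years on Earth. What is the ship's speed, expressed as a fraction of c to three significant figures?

β = 0.988

The proper time is measured on the ship (both events occur at the ship's location); Δt is measured on Earth. γ = Δt/τ = 181.7/28.57 = 6.360.
β = √(1 − 1/γ²) = √(1 − 0.02472) = √0.9753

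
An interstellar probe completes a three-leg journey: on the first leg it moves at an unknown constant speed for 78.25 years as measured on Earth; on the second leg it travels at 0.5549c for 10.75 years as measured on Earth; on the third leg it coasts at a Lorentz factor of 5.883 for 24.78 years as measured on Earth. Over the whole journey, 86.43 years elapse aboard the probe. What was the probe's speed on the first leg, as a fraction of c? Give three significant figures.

β = 0.351

Leg 1: speed unknown; τ_1 = 78.25/γ_1.
Leg 2: γ = 1/√(1 − 0.5549²) = 1/√0.6921 = 1.202; τ_2 = 10.75/1.202 = 8.943 years.
Leg 3: γ = 5.883; τ_3 = 24.78/5.883 = 4.212 years.
Total proper time: τ_1 + 8.943 + 4.212 = 86.43, so τ_1 = 86.43 − 13.16 = 73.27 years.
γ_1 = 78.25/73.27 = 1.068; β = √(1 − 1/γ²) = √0.1231.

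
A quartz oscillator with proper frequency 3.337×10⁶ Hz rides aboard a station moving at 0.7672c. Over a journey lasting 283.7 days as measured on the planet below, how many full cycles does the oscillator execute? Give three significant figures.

N = 5.25×10¹³

γ = 1/√(1 − 0.7672²) = 1/√0.4114 = 1.559
The oscillator's own cycle count is N = f × τ where τ is the proper time aboard the station. τ = Δt/γ = 283.7/1.559 = 182.0 days = 1.572×10⁷ s.
N = 3.337×10⁶ × 1.572×10⁷ = 5.246×10¹³.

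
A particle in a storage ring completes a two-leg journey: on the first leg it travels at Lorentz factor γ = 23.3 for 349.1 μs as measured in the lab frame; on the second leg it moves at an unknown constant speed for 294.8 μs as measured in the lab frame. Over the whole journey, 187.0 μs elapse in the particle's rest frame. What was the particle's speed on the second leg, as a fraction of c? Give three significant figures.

β = 0.812

Leg 1: γ = 23.3; τ_1 = 349.1/23.30 = 14.98 μs.
Leg 2: speed unknown; τ_2 = 294.8/γ_2.
Total proper time: 14.98 + τ_2 = 187.0, so τ_2 = 187.0 − 14.98 = 172.0 μs.
γ_2 = 294.8/172.0 = 1.714; β = √(1 − 1/γ²) = √0.6595.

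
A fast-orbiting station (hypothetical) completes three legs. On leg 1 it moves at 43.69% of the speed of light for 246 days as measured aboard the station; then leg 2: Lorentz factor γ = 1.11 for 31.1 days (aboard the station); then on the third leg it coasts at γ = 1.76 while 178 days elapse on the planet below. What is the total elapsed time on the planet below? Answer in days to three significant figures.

Δt = 486 days

Leg 1: β = 0.4369; γ = 1/√(1 − 0.4369²) = 1/√0.8091 = 1.112; Δt_1 = 1.112 × 246 = 273.5 days.
Leg 2: γ = 1.11; Δt_2 = 1.110 × 31.1 = 34.52 days.
Leg 3: 178 days is already measured on the planet below.
Total: 273.5 + 34.52 + 178.0 days.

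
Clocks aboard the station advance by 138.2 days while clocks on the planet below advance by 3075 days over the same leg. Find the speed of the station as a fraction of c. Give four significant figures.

v = 0.9990c

The proper time is measured aboard the station (both events occur at the station's location); Δt is measured on the planet below. γ = Δt/τ = 3075/138.2 = 22.25.
β = √(1 − 1/γ²) = √(1 − 0.002020) = √0.9980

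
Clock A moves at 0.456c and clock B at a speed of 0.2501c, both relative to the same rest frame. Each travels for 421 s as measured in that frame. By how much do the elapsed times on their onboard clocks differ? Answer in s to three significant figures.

A: γ = 1/√(1 − 0.456²) = 1/√0.7921 = 1.124; τ_A = 421/1.124 = 374.7 s.
B: γ = 1/√(1 − 0.2501²) = 1/√0.9374 = 1.033; τ_B = 421/1.033 = 407.6 s.

|τ_A − τ_B| = 32.9 s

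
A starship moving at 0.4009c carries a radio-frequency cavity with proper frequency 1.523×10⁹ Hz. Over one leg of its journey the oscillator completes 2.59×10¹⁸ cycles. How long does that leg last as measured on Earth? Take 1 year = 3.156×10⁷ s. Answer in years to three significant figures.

γ = 1/√(1 − 0.4009²) = 1/√0.8393 = 1.092
Proper time for N cycles: τ = N/f = 2.59×10¹⁸/(1.523×10⁹) = 1.701×10⁹ s = 53.88 years.
Lab-frame duration Δt = γτ = 1.092 × 53.88 = 58.82 years.

Δt = 58.8 years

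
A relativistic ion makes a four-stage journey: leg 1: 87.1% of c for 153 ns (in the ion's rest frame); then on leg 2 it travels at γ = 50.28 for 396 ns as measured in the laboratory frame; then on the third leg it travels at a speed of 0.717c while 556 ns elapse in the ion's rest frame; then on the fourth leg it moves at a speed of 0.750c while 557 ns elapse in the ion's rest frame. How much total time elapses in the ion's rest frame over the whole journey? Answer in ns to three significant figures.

Leg 1: 153 ns is already measured in the ion's rest frame.
Leg 2: γ = 50.28; τ_2 = 396/50.28 = 7.876 ns.
Leg 3: 556 ns is already measured in the ion's rest frame.
Leg 4: 557 ns is already measured in the ion's rest frame.
Total: 153.0 + 7.876 + 556.0 + 557.0 ns.

τ = 1270 ns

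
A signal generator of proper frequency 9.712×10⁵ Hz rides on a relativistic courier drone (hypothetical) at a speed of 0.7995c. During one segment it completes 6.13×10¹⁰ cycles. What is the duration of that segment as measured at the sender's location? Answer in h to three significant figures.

Δt = 29.2 h

γ = 1/√(1 − 0.7995²) = 1/√0.3608 = 1.665
Proper time for N cycles: τ = N/f = 6.13×10¹⁰/(9.712×10⁵) = 6.312×10⁴ s = 17.53 h.
Lab-frame duration Δt = γτ = 1.665 × 17.53 = 29.19 h.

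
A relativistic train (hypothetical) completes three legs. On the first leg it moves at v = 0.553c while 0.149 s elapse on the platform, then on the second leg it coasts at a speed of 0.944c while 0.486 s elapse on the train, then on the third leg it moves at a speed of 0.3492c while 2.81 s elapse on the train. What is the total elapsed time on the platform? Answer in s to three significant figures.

Δt = 4.62 s

Leg 1: 0.149 s is already measured on the platform.
Leg 2: γ = 1/√(1 − 0.944²) = 1/√0.1089 = 3.031; Δt_2 = 3.031 × 0.486 = 1.473 s.
Leg 3: γ = 1/√(1 − 0.3492²) = 1/√0.8781 = 1.067; Δt_3 = 1.067 × 2.81 = 2.999 s.
Total: 0.1490 + 1.473 + 2.999 s.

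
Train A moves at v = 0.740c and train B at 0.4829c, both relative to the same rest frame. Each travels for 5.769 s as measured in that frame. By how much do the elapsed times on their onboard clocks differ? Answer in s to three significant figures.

|τ_A − τ_B| = 1.17 s

A: γ = 1/√(1 − 0.740²) = 1/√0.4524 = 1.487; τ_A = 5.769/1.487 = 3.880 s.
B: γ = 1/√(1 − 0.4829²) = 1/√0.7668 = 1.142; τ_B = 5.769/1.142 = 5.052 s.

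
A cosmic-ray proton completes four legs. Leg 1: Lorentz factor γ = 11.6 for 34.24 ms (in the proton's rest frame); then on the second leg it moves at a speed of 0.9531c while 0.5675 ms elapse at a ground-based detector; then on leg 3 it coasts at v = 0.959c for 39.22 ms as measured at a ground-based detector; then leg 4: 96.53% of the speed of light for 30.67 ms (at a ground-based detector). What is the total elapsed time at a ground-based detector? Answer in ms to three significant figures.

Leg 1: γ = 11.6; Δt_1 = 11.60 × 34.24 = 397.2 ms.
Leg 2: 0.5675 ms is already measured at a ground-based detector.
Leg 3: 39.22 ms is already measured at a ground-based detector.
Leg 4: 30.67 ms is already measured at a ground-based detector.
Total: 397.2 + 0.5675 + 39.22 + 30.67 ms.

Δt = 468 ms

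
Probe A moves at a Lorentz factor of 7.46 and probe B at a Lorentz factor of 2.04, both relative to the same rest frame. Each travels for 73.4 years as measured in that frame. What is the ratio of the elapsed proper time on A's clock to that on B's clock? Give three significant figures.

A: γ = 7.46. B: γ = 2.04.
τ_A/τ_B = γ_B/γ_A = 2.040/7.460 = 0.2735, so τ_A/τ_B = 0.2735.

τ_A/τ_B = 0.273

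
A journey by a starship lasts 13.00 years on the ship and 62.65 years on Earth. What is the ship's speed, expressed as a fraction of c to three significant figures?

The proper time is measured on the ship (both events occur at the ship's location); Δt is measured on Earth. γ = Δt/τ = 62.65/13.00 = 4.819.
β = √(1 − 1/γ²) = √(1 − 0.04306) = √0.9569

β = 0.978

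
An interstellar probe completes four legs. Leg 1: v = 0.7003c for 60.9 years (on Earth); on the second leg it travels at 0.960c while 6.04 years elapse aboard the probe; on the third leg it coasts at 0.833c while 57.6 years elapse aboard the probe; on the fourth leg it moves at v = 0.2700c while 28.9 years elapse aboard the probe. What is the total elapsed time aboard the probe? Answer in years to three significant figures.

Leg 1: γ = 1/√(1 − 0.7003²) = 1/√0.5096 = 1.401; τ_1 = 60.9/1.401 = 43.47 years.
Leg 2: 6.04 years is already measured aboard the probe.
Leg 3: 57.6 years is already measured aboard the probe.
Leg 4: 28.9 years is already measured aboard the probe.
Total: 43.47 + 6.040 + 57.60 + 28.90 years.

τ = 136 years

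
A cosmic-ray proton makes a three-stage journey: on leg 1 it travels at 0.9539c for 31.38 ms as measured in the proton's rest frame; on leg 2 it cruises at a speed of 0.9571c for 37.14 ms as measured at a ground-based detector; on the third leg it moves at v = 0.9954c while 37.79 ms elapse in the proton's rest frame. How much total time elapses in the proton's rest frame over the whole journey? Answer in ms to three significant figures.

Leg 1: 31.38 ms is already measured in the proton's rest frame.
Leg 2: γ = 1/√(1 − 0.9571²) = 1/√0.08396 = 3.451; τ_2 = 37.14/3.451 = 10.76 ms.
Leg 3: 37.79 ms is already measured in the proton's rest frame.
Total: 31.38 + 10.76 + 37.79 ms.

τ = 79.9 ms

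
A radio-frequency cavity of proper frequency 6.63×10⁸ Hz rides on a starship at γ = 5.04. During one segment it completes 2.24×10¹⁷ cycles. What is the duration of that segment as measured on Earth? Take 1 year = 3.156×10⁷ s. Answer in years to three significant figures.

γ = 5.04
Proper time for N cycles: τ = N/f = 2.24×10¹⁷/(6.63×10⁸) = 3.379×10⁸ s = 10.71 years.
Lab-frame duration Δt = γτ = 5.040 × 10.71 = 53.95 years.

Δt = 54.0 years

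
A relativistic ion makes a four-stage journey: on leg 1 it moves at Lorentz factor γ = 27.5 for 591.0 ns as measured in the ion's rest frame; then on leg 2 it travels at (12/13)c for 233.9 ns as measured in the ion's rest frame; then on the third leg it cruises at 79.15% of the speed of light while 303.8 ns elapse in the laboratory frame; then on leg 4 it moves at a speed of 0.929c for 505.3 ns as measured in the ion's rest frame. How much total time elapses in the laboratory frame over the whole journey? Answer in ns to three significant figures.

Δt = 1.85×10⁴ ns

Leg 1: γ = 27.5; Δt_1 = 27.50 × 591.0 = 1.625×10⁴ ns.
Leg 2: γ = 1/√(1 − (12/13)²) = 13/5 = 2.600; Δt_2 = 2.600 × 233.9 = 608.1 ns.
Leg 3: 303.8 ns is already measured in the laboratory frame.
Leg 4: γ = 1/√(1 − 0.929²) = 1/√0.1370 = 2.702; Δt_4 = 2.702 × 505.3 = 1365 ns.
Total: 1.625×10⁴ + 608.1 + 303.8 + 1365 ns.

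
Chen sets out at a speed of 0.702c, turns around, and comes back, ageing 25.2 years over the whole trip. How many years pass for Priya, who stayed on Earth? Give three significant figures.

Δt = 35.4 years

γ = 1/√(1 − 0.702²) = 1/√0.5072 = 1.404
Earth-frame duration is the dilated interval: Δt = γτ = 1.404 × 25.2 years.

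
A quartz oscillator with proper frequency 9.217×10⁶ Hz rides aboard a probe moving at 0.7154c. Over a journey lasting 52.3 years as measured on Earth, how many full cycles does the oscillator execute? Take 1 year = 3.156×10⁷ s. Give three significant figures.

γ = 1/√(1 − 0.7154²) = 1/√0.4882 = 1.431
The oscillator's own cycle count is N = f × τ where τ is the proper time aboard the probe. τ = Δt/γ = 52.3/1.431 = 36.54 years = 1.153×10⁹ s.
N = 9.217×10⁶ × 1.153×10⁹ = 1.063×10¹⁶.

N = 1.06×10¹⁶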